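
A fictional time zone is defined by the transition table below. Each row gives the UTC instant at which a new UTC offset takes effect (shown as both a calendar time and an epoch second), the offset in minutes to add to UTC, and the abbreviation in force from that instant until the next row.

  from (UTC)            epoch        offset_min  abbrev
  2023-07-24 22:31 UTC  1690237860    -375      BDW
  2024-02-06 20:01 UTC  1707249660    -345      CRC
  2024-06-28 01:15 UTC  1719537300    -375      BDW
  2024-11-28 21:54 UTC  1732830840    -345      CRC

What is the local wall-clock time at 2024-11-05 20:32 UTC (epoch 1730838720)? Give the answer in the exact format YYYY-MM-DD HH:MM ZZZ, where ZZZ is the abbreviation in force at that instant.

Query: 2024-11-05 20:32 UTC
Rule 3/4 (BDW, -06:15): 2024-06-28 01:15 UTC ≤ query < 2024-11-28 21:54 UTC
20·60 + 32 - 375 = 857 min
857 = 0·1440 + 857; 857 = 14·60 + 17 → 14:17, same day
→ 2024-11-05 14:17 BDW

2024-11-05 14:17 BDW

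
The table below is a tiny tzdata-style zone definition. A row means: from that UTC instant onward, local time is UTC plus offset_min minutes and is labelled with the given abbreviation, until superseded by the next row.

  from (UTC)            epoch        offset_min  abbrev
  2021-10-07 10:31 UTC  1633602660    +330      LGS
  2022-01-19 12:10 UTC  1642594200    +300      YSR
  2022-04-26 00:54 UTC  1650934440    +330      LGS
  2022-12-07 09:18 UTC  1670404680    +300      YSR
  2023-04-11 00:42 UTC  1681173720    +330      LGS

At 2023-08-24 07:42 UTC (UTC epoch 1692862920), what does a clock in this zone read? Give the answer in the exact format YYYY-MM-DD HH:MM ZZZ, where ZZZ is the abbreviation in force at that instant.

2023-08-24 13:12 LGS

Query: 2023-08-24 07:42 UTC
Rule 5/5 (LGS, +05:30): 2023-04-11 00:42 UTC ≤ query < +∞
7·60 + 42 + 330 = 792 min
792 = 0·1440 + 792; 792 = 13·60 + 12 → 13:12, same day
→ 2023-08-24 13:12 LGS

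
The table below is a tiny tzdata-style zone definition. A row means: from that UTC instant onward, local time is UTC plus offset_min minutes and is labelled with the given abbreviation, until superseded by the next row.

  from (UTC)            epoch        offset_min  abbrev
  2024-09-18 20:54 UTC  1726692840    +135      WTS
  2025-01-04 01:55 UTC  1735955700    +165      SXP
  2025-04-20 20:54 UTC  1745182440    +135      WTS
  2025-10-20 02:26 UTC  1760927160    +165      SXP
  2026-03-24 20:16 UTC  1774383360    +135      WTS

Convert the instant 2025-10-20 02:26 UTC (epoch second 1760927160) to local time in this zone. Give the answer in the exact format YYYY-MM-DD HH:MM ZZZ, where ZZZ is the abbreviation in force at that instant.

2025-10-20 05:11 SXP

Query: 2025-10-20 02:26 UTC
Rule 4/5 (SXP, +02:45): 2025-10-20 02:26 UTC ≤ query < 2026-03-24 20:16 UTC
2·60 + 26 + 165 = 311 min
311 = 0·1440 + 311; 311 = 5·60 + 11 → 05:11, same day
→ 2025-10-20 05:11 SXP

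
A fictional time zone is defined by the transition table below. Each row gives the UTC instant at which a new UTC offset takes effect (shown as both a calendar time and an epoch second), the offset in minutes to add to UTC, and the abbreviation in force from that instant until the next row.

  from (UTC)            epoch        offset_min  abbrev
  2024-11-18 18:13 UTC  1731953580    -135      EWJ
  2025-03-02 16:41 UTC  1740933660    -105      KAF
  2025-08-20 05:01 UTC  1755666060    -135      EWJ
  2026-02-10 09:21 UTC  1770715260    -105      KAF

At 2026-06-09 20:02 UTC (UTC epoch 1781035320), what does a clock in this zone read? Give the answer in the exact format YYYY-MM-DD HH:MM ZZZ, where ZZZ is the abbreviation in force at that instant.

2026-06-09 18:17 KAF

Query: 2026-06-09 20:02 UTC
Rule 4/4 (KAF, -01:45): 2026-02-10 09:21 UTC ≤ query < +∞
20·60 + 2 - 105 = 1097 min
1097 = 0·1440 + 1097; 1097 = 18·60 + 17 → 18:17, same day
→ 2026-06-09 18:17 KAF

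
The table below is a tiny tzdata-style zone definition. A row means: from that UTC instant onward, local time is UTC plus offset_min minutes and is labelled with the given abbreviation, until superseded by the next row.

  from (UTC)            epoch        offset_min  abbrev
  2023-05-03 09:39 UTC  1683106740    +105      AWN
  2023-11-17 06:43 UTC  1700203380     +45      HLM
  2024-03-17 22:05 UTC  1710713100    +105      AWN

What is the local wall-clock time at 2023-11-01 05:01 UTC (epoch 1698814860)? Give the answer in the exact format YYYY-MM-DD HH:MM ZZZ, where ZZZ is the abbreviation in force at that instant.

Query: 2023-11-01 05:01 UTC
Rule 1/3 (AWN, +01:45): 2023-05-03 09:39 UTC ≤ query < 2023-11-17 06:43 UTC
5·60 + 1 + 105 = 406 min
406 = 0·1440 + 406; 406 = 6·60 + 46 → 06:46, same day
→ 2023-11-01 06:46 AWN

2023-11-01 06:46 AWN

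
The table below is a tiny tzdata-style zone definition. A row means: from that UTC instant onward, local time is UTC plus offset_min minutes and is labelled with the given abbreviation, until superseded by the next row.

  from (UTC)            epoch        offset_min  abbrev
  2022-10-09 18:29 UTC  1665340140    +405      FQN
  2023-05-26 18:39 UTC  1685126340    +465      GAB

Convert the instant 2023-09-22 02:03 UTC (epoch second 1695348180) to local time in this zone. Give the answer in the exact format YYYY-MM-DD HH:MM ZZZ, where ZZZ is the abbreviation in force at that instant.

Query: 2023-09-22 02:03 UTC
Rule 2/2 (GAB, +07:45): 2023-05-26 18:39 UTC ≤ query < +∞
2·60 + 3 + 465 = 588 min
588 = 0·1440 + 588; 588 = 9·60 + 48 → 09:48, same day
→ 2023-09-22 09:48 GAB

2023-09-22 09:48 GAB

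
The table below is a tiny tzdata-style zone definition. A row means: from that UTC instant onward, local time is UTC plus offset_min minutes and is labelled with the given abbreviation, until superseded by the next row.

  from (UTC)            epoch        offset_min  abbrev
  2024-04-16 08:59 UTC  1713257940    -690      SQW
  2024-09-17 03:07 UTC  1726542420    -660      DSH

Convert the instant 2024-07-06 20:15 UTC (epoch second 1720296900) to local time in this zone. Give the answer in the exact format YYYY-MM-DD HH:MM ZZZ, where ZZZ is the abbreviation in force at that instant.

2024-07-06 08:45 SQW

Query: 2024-07-06 20:15 UTC
Rule 1/2 (SQW, -11:30): 2024-04-16 08:59 UTC ≤ query < 2024-09-17 03:07 UTC
20·60 + 15 - 690 = 525 min
525 = 0·1440 + 525; 525 = 8·60 + 45 → 08:45, same day
→ 2024-07-06 08:45 SQW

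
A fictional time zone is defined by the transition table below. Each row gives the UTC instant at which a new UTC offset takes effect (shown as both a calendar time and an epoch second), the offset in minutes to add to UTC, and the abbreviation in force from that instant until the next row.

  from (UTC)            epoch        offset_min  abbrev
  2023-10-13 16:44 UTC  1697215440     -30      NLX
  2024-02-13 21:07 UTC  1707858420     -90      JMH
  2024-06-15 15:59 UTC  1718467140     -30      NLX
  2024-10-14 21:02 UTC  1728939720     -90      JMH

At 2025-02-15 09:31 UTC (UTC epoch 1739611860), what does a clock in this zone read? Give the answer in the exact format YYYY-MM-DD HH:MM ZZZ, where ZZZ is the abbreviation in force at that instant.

2025-02-15 08:01 JMH

Query: 2025-02-15 09:31 UTC
Rule 4/4 (JMH, -01:30): 2024-10-14 21:02 UTC ≤ query < +∞
9·60 + 31 - 90 = 481 min
481 = 0·1440 + 481; 481 = 8·60 + 1 → 08:01, same day
→ 2025-02-15 08:01 JMH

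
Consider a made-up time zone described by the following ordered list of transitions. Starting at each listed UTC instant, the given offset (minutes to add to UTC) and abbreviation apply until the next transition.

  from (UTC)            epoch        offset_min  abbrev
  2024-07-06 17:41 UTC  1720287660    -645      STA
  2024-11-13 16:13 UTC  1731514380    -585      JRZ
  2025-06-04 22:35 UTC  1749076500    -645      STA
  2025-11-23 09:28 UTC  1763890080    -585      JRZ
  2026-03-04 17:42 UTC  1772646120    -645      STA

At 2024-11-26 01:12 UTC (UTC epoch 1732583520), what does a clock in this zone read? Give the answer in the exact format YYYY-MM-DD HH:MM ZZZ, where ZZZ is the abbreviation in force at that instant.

2024-11-25 15:27 JRZ

Query: 2024-11-26 01:12 UTC
Rule 2/5 (JRZ, -09:45): 2024-11-13 16:13 UTC ≤ query < 2025-06-04 22:35 UTC
1·60 + 12 - 585 = -513 min
-513 = -1·1440 + 927; 927 = 15·60 + 27 → 15:27, 2024-11-26 - 1 day = 2024-11-25
→ 2024-11-25 15:27 JRZ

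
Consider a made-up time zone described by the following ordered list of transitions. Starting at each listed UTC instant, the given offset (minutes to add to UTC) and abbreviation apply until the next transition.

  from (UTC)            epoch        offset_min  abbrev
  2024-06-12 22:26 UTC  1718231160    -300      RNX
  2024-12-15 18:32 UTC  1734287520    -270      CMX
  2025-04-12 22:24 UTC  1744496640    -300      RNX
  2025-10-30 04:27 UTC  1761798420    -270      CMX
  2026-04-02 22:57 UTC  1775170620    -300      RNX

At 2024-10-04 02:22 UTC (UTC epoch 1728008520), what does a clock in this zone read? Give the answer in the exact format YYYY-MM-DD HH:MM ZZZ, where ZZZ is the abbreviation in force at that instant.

Query: 2024-10-04 02:22 UTC
Rule 1/5 (RNX, -05:00): 2024-06-12 22:26 UTC ≤ query < 2024-12-15 18:32 UTC
2·60 + 22 - 300 = -158 min
-158 = -1·1440 + 1282; 1282 = 21·60 + 22 → 21:22, 2024-10-04 - 1 day = 2024-10-03
→ 2024-10-03 21:22 RNX

2024-10-03 21:22 RNX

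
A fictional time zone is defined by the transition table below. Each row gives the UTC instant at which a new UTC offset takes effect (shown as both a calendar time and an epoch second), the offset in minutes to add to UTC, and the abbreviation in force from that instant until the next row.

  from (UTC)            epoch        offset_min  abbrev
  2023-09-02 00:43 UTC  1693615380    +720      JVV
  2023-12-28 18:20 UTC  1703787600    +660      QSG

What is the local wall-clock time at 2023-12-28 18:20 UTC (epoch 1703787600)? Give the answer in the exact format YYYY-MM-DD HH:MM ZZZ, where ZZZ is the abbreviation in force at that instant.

2023-12-29 05:20 QSG

Query: 2023-12-28 18:20 UTC
Rule 2/2 (QSG, +11:00): 2023-12-28 18:20 UTC ≤ query < +∞
18·60 + 20 + 660 = 1760 min
1760 = 1·1440 + 320; 320 = 5·60 + 20 → 05:20, 2023-12-28 + 1 day = 2023-12-29
→ 2023-12-29 05:20 QSG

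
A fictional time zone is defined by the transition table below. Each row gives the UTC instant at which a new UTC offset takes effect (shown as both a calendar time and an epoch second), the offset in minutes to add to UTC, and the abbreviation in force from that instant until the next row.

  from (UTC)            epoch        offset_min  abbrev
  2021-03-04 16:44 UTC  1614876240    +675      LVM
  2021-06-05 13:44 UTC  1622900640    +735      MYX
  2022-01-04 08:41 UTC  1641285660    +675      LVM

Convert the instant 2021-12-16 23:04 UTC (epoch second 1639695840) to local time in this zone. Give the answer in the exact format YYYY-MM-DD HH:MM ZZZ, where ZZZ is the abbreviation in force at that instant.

Query: 2021-12-16 23:04 UTC
Rule 2/3 (MYX, +12:15): 2021-06-05 13:44 UTC ≤ query < 2022-01-04 08:41 UTC
23·60 + 4 + 735 = 2119 min
2119 = 1·1440 + 679; 679 = 11·60 + 19 → 11:19, 2021-12-16 + 1 day = 2021-12-17
→ 2021-12-17 11:19 MYX

2021-12-17 11:19 MYX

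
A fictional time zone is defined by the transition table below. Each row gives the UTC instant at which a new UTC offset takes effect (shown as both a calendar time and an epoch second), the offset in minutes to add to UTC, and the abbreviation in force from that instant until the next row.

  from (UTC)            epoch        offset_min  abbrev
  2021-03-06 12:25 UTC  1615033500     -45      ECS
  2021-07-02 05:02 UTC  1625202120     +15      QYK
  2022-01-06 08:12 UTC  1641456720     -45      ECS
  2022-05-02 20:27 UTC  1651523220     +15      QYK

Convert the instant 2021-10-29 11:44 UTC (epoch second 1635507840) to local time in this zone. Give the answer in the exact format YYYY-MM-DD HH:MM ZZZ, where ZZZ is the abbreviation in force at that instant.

Query: 2021-10-29 11:44 UTC
Rule 2/4 (QYK, +00:15): 2021-07-02 05:02 UTC ≤ query < 2022-01-06 08:12 UTC
11·60 + 44 + 15 = 719 min
719 = 0·1440 + 719; 719 = 11·60 + 59 → 11:59, same day
→ 2021-10-29 11:59 QYK

2021-10-29 11:59 QYK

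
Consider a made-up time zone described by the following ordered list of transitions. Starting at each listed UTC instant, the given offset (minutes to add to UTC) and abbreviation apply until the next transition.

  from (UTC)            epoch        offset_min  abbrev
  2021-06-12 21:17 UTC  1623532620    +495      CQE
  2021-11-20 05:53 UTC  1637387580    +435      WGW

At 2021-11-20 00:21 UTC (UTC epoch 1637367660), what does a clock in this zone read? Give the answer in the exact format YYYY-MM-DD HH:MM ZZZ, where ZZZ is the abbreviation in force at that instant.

2021-11-20 08:36 CQE

Query: 2021-11-20 00:21 UTC
Rule 1/2 (CQE, +08:15): 2021-06-12 21:17 UTC ≤ query < 2021-11-20 05:53 UTC
0·60 + 21 + 495 = 516 min
516 = 0·1440 + 516; 516 = 8·60 + 36 → 08:36, same day
→ 2021-11-20 08:36 CQE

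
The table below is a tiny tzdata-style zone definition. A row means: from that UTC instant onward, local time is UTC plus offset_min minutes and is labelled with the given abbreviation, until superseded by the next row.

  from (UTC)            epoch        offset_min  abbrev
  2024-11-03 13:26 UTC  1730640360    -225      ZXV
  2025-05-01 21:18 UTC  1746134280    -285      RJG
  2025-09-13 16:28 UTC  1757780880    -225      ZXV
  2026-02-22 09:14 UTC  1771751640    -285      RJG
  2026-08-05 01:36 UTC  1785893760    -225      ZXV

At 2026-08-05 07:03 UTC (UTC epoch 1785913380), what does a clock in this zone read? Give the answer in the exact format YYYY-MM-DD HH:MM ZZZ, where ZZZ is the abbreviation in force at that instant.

2026-08-05 03:18 ZXV

Query: 2026-08-05 07:03 UTC
Rule 5/5 (ZXV, -03:45): 2026-08-05 01:36 UTC ≤ query < +∞
7·60 + 3 - 225 = 198 min
198 = 0·1440 + 198; 198 = 3·60 + 18 → 03:18, same day
→ 2026-08-05 03:18 ZXV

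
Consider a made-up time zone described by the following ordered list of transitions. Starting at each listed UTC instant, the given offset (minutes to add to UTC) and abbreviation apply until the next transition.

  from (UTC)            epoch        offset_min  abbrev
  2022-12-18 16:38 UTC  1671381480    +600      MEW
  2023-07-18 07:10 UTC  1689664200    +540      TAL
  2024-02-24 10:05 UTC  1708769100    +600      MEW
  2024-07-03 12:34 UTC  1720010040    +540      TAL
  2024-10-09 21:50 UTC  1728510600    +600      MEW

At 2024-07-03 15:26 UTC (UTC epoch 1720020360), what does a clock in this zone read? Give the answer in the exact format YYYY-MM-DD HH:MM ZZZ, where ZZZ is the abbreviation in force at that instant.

Query: 2024-07-03 15:26 UTC
Rule 4/5 (TAL, +09:00): 2024-07-03 12:34 UTC ≤ query < 2024-10-09 21:50 UTC
15·60 + 26 + 540 = 1466 min
1466 = 1·1440 + 26; 26 = 0·60 + 26 → 00:26, 2024-07-03 + 1 day = 2024-07-04
→ 2024-07-04 00:26 TAL

2024-07-04 00:26 TAL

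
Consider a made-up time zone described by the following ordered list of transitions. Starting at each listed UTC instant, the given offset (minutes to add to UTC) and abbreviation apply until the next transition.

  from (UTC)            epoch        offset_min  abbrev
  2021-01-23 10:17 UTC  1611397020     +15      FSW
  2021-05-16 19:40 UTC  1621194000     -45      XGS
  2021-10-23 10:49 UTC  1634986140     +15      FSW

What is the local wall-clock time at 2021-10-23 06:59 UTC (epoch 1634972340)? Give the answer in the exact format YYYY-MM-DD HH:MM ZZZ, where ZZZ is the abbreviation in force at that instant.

2021-10-23 06:14 XGS

Query: 2021-10-23 06:59 UTC
Rule 2/3 (XGS, -00:45): 2021-05-16 19:40 UTC ≤ query < 2021-10-23 10:49 UTC
6·60 + 59 - 45 = 374 min
374 = 0·1440 + 374; 374 = 6·60 + 14 → 06:14, same day
→ 2021-10-23 06:14 XGS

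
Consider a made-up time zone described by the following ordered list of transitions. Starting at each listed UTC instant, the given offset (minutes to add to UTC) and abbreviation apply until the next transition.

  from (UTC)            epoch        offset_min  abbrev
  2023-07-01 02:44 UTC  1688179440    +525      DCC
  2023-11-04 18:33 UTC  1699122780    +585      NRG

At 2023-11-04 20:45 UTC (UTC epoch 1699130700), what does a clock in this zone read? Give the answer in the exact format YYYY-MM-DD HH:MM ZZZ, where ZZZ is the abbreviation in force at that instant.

2023-11-05 06:30 NRG

Query: 2023-11-04 20:45 UTC
Rule 2/2 (NRG, +09:45): 2023-11-04 18:33 UTC ≤ query < +∞
20·60 + 45 + 585 = 1830 min
1830 = 1·1440 + 390; 390 = 6·60 + 30 → 06:30, 2023-11-04 + 1 day = 2023-11-05
→ 2023-11-05 06:30 NRG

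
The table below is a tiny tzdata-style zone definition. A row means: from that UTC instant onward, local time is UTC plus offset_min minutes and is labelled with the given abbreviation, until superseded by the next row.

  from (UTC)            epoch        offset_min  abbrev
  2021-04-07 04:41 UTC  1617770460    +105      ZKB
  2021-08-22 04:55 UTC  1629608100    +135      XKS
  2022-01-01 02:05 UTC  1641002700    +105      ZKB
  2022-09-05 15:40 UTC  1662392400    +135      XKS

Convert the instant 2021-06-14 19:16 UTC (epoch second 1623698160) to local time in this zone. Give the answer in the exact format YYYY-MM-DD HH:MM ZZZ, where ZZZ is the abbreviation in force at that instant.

Query: 2021-06-14 19:16 UTC
Rule 1/4 (ZKB, +01:45): 2021-04-07 04:41 UTC ≤ query < 2021-08-22 04:55 UTC
19·60 + 16 + 105 = 1261 min
1261 = 0·1440 + 1261; 1261 = 21·60 + 1 → 21:01, same day
→ 2021-06-14 21:01 ZKB

2021-06-14 21:01 ZKB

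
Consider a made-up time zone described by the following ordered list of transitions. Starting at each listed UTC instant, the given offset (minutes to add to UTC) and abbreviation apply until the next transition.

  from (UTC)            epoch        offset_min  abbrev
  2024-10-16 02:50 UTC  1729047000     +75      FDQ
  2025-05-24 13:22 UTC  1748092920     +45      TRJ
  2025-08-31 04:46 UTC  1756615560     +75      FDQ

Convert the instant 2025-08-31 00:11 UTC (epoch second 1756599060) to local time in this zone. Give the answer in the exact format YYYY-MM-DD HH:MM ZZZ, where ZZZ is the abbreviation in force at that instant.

Query: 2025-08-31 00:11 UTC
Rule 2/3 (TRJ, +00:45): 2025-05-24 13:22 UTC ≤ query < 2025-08-31 04:46 UTC
0·60 + 11 + 45 = 56 min
56 = 0·1440 + 56; 56 = 0·60 + 56 → 00:56, same day
→ 2025-08-31 00:56 TRJ

2025-08-31 00:56 TRJ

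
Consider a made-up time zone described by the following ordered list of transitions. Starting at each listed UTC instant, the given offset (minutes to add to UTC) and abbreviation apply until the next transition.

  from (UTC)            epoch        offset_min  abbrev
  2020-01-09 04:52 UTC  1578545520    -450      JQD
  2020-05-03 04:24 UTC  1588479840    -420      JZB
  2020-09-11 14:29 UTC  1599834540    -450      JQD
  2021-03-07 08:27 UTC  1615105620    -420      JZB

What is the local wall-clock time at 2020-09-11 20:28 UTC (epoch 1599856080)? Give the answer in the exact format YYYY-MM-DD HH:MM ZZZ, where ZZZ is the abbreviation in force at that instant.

Query: 2020-09-11 20:28 UTC
Rule 3/4 (JQD, -07:30): 2020-09-11 14:29 UTC ≤ query < 2021-03-07 08:27 UTC
20·60 + 28 - 450 = 778 min
778 = 0·1440 + 778; 778 = 12·60 + 58 → 12:58, same day
→ 2020-09-11 12:58 JQD

2020-09-11 12:58 JQD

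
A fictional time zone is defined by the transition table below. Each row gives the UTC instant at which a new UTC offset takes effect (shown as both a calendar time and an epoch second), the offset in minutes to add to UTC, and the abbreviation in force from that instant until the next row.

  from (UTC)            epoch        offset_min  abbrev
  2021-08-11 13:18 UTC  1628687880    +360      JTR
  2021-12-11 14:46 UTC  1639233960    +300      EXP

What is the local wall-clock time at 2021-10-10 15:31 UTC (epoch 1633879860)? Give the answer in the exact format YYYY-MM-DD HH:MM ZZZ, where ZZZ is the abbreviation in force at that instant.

Query: 2021-10-10 15:31 UTC
Rule 1/2 (JTR, +06:00): 2021-08-11 13:18 UTC ≤ query < 2021-12-11 14:46 UTC
15·60 + 31 + 360 = 1291 min
1291 = 0·1440 + 1291; 1291 = 21·60 + 31 → 21:31, same day
→ 2021-10-10 21:31 JTR

2021-10-10 21:31 JTR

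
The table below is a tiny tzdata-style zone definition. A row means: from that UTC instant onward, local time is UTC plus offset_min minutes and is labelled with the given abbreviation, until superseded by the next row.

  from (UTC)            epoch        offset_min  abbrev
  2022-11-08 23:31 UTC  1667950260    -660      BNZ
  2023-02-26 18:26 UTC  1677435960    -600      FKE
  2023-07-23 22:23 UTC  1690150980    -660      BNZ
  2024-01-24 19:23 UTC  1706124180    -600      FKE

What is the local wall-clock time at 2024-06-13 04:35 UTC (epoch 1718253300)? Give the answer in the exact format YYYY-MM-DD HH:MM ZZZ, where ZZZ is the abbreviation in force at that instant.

2024-06-12 18:35 FKE

Query: 2024-06-13 04:35 UTC
Rule 4/4 (FKE, -10:00): 2024-01-24 19:23 UTC ≤ query < +∞
4·60 + 35 - 600 = -325 min
-325 = -1·1440 + 1115; 1115 = 18·60 + 35 → 18:35, 2024-06-13 - 1 day = 2024-06-12
→ 2024-06-12 18:35 FKE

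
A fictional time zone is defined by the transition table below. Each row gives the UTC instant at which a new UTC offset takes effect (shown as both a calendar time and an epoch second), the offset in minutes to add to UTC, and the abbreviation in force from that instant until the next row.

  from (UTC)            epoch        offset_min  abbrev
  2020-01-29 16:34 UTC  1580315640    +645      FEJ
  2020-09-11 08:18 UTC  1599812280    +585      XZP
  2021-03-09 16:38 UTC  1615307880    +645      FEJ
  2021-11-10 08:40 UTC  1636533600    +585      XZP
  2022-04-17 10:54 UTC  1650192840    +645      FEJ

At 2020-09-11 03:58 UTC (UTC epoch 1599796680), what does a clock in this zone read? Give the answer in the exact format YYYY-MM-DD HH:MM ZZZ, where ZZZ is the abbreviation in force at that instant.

Query: 2020-09-11 03:58 UTC
Rule 1/5 (FEJ, +10:45): 2020-01-29 16:34 UTC ≤ query < 2020-09-11 08:18 UTC
3·60 + 58 + 645 = 883 min
883 = 0·1440 + 883; 883 = 14·60 + 43 → 14:43, same day
→ 2020-09-11 14:43 FEJ

2020-09-11 14:43 FEJ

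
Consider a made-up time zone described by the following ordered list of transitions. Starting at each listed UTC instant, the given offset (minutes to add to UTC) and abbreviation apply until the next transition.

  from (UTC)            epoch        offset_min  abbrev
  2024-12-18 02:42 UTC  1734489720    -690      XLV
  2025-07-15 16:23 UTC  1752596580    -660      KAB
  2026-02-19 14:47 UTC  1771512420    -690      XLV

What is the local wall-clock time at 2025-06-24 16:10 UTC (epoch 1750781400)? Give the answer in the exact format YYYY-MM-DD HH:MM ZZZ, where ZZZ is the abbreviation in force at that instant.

Query: 2025-06-24 16:10 UTC
Rule 1/3 (XLV, -11:30): 2024-12-18 02:42 UTC ≤ query < 2025-07-15 16:23 UTC
16·60 + 10 - 690 = 280 min
280 = 0·1440 + 280; 280 = 4·60 + 40 → 04:40, same day
→ 2025-06-24 04:40 XLV

2025-06-24 04:40 XLV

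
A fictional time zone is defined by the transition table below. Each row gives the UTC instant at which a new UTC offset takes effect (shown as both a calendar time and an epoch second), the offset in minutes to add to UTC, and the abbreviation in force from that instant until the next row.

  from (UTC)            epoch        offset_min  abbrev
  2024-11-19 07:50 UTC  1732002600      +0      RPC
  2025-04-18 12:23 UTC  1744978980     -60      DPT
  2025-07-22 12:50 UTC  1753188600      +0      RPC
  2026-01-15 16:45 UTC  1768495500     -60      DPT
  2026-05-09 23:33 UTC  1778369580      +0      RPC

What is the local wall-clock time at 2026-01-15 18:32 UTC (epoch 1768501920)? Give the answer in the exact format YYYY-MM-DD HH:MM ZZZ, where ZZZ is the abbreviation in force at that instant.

2026-01-15 17:32 DPT

Query: 2026-01-15 18:32 UTC
Rule 4/5 (DPT, -01:00): 2026-01-15 16:45 UTC ≤ query < 2026-05-09 23:33 UTC
18·60 + 32 - 60 = 1052 min
1052 = 0·1440 + 1052; 1052 = 17·60 + 32 → 17:32, same day
→ 2026-01-15 17:32 DPT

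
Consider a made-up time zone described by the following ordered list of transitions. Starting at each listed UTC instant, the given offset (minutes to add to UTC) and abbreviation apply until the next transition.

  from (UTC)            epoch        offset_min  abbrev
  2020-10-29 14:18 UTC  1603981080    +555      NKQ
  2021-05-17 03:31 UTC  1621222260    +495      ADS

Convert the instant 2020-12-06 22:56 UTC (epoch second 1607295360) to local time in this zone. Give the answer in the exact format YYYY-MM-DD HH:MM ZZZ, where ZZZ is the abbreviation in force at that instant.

Query: 2020-12-06 22:56 UTC
Rule 1/2 (NKQ, +09:15): 2020-10-29 14:18 UTC ≤ query < 2021-05-17 03:31 UTC
22·60 + 56 + 555 = 1931 min
1931 = 1·1440 + 491; 491 = 8·60 + 11 → 08:11, 2020-12-06 + 1 day = 2020-12-07
→ 2020-12-07 08:11 NKQ

2020-12-07 08:11 NKQ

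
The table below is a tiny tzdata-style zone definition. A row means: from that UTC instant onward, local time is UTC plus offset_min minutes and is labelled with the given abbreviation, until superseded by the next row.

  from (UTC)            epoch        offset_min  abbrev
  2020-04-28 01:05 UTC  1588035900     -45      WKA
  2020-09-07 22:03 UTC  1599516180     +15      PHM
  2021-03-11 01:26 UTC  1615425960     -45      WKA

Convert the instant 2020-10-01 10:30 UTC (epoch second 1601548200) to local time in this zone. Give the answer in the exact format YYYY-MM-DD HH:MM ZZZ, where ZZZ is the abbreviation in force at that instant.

Query: 2020-10-01 10:30 UTC
Rule 2/3 (PHM, +00:15): 2020-09-07 22:03 UTC ≤ query < 2021-03-11 01:26 UTC
10·60 + 30 + 15 = 645 min
645 = 0·1440 + 645; 645 = 10·60 + 45 → 10:45, same day
→ 2020-10-01 10:45 PHM

2020-10-01 10:45 PHM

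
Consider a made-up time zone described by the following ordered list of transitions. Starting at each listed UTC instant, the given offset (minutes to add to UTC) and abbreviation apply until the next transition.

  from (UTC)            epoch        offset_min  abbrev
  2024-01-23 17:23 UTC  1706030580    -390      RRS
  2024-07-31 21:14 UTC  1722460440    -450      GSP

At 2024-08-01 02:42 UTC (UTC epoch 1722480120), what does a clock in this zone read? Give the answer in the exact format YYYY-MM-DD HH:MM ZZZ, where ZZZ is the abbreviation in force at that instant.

Query: 2024-08-01 02:42 UTC
Rule 2/2 (GSP, -07:30): 2024-07-31 21:14 UTC ≤ query < +∞
2·60 + 42 - 450 = -288 min
-288 = -1·1440 + 1152; 1152 = 19·60 + 12 → 19:12, 2024-08-01 - 1 day = 2024-07-31
→ 2024-07-31 19:12 GSP

2024-07-31 19:12 GSP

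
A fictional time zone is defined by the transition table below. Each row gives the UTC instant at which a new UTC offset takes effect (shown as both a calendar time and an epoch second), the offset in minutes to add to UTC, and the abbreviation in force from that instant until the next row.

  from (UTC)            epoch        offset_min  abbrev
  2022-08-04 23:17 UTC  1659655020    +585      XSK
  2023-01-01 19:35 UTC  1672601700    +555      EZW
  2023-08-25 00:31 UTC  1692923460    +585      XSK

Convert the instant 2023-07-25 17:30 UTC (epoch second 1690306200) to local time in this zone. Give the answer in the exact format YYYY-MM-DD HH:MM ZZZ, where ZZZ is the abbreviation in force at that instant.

2023-07-26 02:45 EZW

Query: 2023-07-25 17:30 UTC
Rule 2/3 (EZW, +09:15): 2023-01-01 19:35 UTC ≤ query < 2023-08-25 00:31 UTC
17·60 + 30 + 555 = 1605 min
1605 = 1·1440 + 165; 165 = 2·60 + 45 → 02:45, 2023-07-25 + 1 day = 2023-07-26
→ 2023-07-26 02:45 EZW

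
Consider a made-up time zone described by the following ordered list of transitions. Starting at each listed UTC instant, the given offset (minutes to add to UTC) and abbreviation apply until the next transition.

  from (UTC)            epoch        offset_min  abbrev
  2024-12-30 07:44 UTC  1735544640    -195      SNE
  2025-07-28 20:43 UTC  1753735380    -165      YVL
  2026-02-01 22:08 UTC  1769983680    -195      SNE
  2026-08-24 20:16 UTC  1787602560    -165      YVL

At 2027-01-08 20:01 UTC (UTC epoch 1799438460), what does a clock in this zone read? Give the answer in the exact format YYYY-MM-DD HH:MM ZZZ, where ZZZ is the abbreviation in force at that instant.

2027-01-08 17:16 YVL

Query: 2027-01-08 20:01 UTC
Rule 4/4 (YVL, -02:45): 2026-08-24 20:16 UTC ≤ query < +∞
20·60 + 1 - 165 = 1036 min
1036 = 0·1440 + 1036; 1036 = 17·60 + 16 → 17:16, same day
→ 2027-01-08 17:16 YVL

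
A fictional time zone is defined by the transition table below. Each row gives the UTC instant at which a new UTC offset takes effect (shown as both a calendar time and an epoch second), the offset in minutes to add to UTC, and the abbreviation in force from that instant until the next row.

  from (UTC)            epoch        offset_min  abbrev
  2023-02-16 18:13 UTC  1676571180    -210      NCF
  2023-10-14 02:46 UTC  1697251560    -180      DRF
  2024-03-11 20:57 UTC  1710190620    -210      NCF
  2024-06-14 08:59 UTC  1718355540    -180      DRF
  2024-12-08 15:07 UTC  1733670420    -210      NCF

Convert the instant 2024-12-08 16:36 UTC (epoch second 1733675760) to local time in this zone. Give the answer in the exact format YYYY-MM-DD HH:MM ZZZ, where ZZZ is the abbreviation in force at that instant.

2024-12-08 13:06 NCF

Query: 2024-12-08 16:36 UTC
Rule 5/5 (NCF, -03:30): 2024-12-08 15:07 UTC ≤ query < +∞
16·60 + 36 - 210 = 786 min
786 = 0·1440 + 786; 786 = 13·60 + 6 → 13:06, same day
→ 2024-12-08 13:06 NCF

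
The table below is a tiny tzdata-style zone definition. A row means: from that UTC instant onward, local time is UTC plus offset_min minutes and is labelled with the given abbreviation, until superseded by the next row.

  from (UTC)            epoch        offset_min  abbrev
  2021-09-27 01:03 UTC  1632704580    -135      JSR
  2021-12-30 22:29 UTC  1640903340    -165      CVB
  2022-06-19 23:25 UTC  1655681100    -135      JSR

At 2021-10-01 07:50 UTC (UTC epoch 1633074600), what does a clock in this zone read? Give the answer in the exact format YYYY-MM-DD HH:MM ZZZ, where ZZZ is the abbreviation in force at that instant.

Query: 2021-10-01 07:50 UTC
Rule 1/3 (JSR, -02:15): 2021-09-27 01:03 UTC ≤ query < 2021-12-30 22:29 UTC
7·60 + 50 - 135 = 335 min
335 = 0·1440 + 335; 335 = 5·60 + 35 → 05:35, same day
→ 2021-10-01 05:35 JSR

2021-10-01 05:35 JSR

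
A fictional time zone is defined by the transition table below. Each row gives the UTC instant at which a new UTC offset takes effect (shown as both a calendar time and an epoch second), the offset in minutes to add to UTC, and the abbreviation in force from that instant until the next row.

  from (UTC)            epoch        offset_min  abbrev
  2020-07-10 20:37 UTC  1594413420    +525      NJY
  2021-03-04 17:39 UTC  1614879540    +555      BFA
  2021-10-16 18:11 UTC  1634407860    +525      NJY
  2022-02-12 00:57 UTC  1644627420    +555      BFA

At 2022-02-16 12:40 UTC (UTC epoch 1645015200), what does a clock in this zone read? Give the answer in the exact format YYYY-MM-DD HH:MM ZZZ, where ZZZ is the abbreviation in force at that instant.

Query: 2022-02-16 12:40 UTC
Rule 4/4 (BFA, +09:15): 2022-02-12 00:57 UTC ≤ query < +∞
12·60 + 40 + 555 = 1315 min
1315 = 0·1440 + 1315; 1315 = 21·60 + 55 → 21:55, same day
→ 2022-02-16 21:55 BFA

2022-02-16 21:55 BFA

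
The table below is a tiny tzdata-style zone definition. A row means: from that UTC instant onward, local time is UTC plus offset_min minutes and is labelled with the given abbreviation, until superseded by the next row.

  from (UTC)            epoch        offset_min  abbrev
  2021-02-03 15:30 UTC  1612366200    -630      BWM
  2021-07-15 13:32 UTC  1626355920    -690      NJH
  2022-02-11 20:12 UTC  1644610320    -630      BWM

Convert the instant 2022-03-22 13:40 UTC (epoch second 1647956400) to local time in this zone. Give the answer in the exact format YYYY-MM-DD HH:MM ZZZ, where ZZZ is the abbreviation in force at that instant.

2022-03-22 03:10 BWM

Query: 2022-03-22 13:40 UTC
Rule 3/3 (BWM, -10:30): 2022-02-11 20:12 UTC ≤ query < +∞
13·60 + 40 - 630 = 190 min
190 = 0·1440 + 190; 190 = 3·60 + 10 → 03:10, same day
→ 2022-03-22 03:10 BWM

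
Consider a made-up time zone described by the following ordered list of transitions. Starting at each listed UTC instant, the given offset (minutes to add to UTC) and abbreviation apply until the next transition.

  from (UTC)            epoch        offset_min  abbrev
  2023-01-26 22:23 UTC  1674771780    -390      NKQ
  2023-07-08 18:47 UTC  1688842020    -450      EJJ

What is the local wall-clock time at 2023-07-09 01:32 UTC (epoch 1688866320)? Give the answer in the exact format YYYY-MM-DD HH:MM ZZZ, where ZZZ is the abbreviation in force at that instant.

Query: 2023-07-09 01:32 UTC
Rule 2/2 (EJJ, -07:30): 2023-07-08 18:47 UTC ≤ query < +∞
1·60 + 32 - 450 = -358 min
-358 = -1·1440 + 1082; 1082 = 18·60 + 2 → 18:02, 2023-07-09 - 1 day = 2023-07-08
→ 2023-07-08 18:02 EJJ

2023-07-08 18:02 EJJ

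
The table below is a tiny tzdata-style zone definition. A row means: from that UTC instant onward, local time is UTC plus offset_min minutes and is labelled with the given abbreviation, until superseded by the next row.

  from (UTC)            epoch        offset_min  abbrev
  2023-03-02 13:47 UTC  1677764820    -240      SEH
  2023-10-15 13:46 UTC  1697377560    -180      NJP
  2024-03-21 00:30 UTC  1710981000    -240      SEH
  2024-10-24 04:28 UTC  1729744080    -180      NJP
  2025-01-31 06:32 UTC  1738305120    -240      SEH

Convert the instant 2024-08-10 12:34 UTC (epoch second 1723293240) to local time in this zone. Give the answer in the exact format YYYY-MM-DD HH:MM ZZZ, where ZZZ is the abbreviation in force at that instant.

2024-08-10 08:34 SEH

Query: 2024-08-10 12:34 UTC
Rule 3/5 (SEH, -04:00): 2024-03-21 00:30 UTC ≤ query < 2024-10-24 04:28 UTC
12·60 + 34 - 240 = 514 min
514 = 0·1440 + 514; 514 = 8·60 + 34 → 08:34, same day
→ 2024-08-10 08:34 SEH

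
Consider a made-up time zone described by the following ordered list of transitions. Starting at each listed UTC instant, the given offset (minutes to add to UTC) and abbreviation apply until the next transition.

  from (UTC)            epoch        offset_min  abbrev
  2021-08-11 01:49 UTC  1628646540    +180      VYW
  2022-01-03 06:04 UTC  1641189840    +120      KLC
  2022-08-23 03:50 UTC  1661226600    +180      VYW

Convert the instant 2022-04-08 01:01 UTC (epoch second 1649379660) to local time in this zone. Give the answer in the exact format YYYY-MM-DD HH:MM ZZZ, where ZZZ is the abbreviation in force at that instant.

2022-04-08 03:01 KLC

Query: 2022-04-08 01:01 UTC
Rule 2/3 (KLC, +02:00): 2022-01-03 06:04 UTC ≤ query < 2022-08-23 03:50 UTC
1·60 + 1 + 120 = 181 min
181 = 0·1440 + 181; 181 = 3·60 + 1 → 03:01, same day
→ 2022-04-08 03:01 KLC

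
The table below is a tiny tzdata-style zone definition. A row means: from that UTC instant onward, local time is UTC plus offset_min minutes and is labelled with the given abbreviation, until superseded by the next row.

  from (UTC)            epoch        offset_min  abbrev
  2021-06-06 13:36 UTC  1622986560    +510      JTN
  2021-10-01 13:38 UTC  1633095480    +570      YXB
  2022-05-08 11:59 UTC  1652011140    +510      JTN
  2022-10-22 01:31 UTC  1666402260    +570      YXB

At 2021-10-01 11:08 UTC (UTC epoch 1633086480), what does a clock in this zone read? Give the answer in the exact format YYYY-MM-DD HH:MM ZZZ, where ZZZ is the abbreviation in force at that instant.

2021-10-01 19:38 JTN

Query: 2021-10-01 11:08 UTC
Rule 1/4 (JTN, +08:30): 2021-06-06 13:36 UTC ≤ query < 2021-10-01 13:38 UTC
11·60 + 8 + 510 = 1178 min
1178 = 0·1440 + 1178; 1178 = 19·60 + 38 → 19:38, same day
→ 2021-10-01 19:38 JTN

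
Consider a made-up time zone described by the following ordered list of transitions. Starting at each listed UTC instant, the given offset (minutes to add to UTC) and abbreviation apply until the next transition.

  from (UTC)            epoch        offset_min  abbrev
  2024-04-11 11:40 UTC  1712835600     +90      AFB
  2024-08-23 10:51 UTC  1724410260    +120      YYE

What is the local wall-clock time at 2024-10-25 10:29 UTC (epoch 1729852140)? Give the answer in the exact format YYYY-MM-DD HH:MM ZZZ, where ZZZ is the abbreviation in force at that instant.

2024-10-25 12:29 YYE

Query: 2024-10-25 10:29 UTC
Rule 2/2 (YYE, +02:00): 2024-08-23 10:51 UTC ≤ query < +∞
10·60 + 29 + 120 = 749 min
749 = 0·1440 + 749; 749 = 12·60 + 29 → 12:29, same day
→ 2024-10-25 12:29 YYE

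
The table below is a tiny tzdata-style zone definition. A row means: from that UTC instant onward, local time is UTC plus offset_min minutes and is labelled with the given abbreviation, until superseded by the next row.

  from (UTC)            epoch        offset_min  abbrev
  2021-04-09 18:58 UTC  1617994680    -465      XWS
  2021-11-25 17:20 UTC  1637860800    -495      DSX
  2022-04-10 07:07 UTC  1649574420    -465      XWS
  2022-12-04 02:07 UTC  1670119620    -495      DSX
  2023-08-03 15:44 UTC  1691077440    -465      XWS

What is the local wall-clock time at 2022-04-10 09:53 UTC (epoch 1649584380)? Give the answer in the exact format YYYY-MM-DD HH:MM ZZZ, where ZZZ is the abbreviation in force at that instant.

2022-04-10 02:08 XWS

Query: 2022-04-10 09:53 UTC
Rule 3/5 (XWS, -07:45): 2022-04-10 07:07 UTC ≤ query < 2022-12-04 02:07 UTC
9·60 + 53 - 465 = 128 min
128 = 0·1440 + 128; 128 = 2·60 + 8 → 02:08, same day
→ 2022-04-10 02:08 XWS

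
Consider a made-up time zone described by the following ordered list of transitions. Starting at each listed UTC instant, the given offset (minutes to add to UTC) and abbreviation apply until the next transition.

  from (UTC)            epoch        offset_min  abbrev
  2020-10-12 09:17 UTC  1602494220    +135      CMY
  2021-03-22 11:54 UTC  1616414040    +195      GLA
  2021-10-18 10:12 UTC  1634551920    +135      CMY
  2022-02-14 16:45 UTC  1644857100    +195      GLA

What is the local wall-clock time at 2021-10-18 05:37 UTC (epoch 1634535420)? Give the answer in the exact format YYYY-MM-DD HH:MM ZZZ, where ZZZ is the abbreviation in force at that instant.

Query: 2021-10-18 05:37 UTC
Rule 2/4 (GLA, +03:15): 2021-03-22 11:54 UTC ≤ query < 2021-10-18 10:12 UTC
5·60 + 37 + 195 = 532 min
532 = 0·1440 + 532; 532 = 8·60 + 52 → 08:52, same day
→ 2021-10-18 08:52 GLA

2021-10-18 08:52 GLA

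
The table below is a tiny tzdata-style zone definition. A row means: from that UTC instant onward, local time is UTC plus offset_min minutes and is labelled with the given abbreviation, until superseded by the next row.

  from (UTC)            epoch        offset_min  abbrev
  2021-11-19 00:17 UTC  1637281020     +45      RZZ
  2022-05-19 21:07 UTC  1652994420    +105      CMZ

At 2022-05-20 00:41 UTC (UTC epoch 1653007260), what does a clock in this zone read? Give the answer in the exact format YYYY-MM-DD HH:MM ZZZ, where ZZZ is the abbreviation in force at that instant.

Query: 2022-05-20 00:41 UTC
Rule 2/2 (CMZ, +01:45): 2022-05-19 21:07 UTC ≤ query < +∞
0·60 + 41 + 105 = 146 min
146 = 0·1440 + 146; 146 = 2·60 + 26 → 02:26, same day
→ 2022-05-20 02:26 CMZ

2022-05-20 02:26 CMZ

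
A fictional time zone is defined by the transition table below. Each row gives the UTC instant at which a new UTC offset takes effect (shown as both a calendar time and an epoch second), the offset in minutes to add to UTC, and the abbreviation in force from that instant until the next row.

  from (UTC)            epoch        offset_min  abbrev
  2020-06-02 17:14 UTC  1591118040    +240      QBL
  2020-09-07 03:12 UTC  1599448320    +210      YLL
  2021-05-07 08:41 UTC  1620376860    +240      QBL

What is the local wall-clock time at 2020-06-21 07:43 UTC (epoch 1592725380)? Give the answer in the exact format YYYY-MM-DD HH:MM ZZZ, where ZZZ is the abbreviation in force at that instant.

2020-06-21 11:43 QBL

Query: 2020-06-21 07:43 UTC
Rule 1/3 (QBL, +04:00): 2020-06-02 17:14 UTC ≤ query < 2020-09-07 03:12 UTC
7·60 + 43 + 240 = 703 min
703 = 0·1440 + 703; 703 = 11·60 + 43 → 11:43, same day
→ 2020-06-21 11:43 QBL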